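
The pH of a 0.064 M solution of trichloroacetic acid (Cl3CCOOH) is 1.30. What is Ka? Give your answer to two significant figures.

Ka = 1.8 × 10^-1

[H+] = 10^(-1.30) = 5.01 × 10^-2 M
At equilibrium [HA] = 0.064 − 5.01 × 10^-2 = 1.39 × 10^-2 M
Ka = [H+][A-]/[HA] = (5.01 × 10^-2)² / 1.39 × 10^-2 = 1.8 × 10^-1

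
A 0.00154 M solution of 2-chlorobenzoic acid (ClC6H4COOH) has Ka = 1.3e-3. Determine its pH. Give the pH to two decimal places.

ClC6H4COOH ⇌ ClC6H4COO- + H+
Ka = x²/(0.00154 − x) = 1.3 × 10^-3
Here C₀/Ka ≈ 1.18, so the small-x approximation fails. Use the quadratic:
x = [−0.0013 + √(0.0013² + 8.01e-06)]/2 = 9.07 × 10^-4 M
pH = −log(9.07 × 10^-4) = 3.04

pH = 3.04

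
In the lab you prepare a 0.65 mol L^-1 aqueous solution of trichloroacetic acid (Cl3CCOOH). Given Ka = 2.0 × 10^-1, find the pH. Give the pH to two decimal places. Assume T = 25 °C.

pH = 0.56

Cl3CCOOH ⇌ Cl3CCOO- + H+
Ka = x²/(0.65 − x) = 2.0 × 10^-1
The 5% rule fails; solving x² + Ka·x − Ka·C₀ = 0 exactly:
x = [−0.2 + √(0.2² + 0.52)]/2 = 2.74 × 10^-1 M
pH = −log(2.74 × 10^-1) = 0.56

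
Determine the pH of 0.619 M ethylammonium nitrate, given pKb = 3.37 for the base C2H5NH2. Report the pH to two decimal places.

C2H5NH3+ is the conjugate acid of the weak base C2H5NH2.
Kb = 10^(−3.37) = 4.27 × 10^-4
Ka = Kw/Kb = 1.0×10^-14 / 4.27 × 10^-4 = 2.34 × 10^-11
Let x = [H+] at equilibrium. Ka = x²/(0.619 − x).
Assume x ≪ 0.619: x ≈ √(2.34 × 10^-11 × 0.619) = 3.81 × 10^-6 M
Check: 0.00061% ionized — well under 5%, approximation valid.
pH = −log(3.81 × 10^-6) = 5.42

pH = 5.42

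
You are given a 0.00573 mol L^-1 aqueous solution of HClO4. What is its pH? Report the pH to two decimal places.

HClO4 is a strong acid and dissociates completely, so [H+] = 0.00573 M.
pH = -log(0.00573) = 2.24

pH = 2.24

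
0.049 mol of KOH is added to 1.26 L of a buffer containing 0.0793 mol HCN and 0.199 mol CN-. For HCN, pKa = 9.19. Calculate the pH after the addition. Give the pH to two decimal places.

pH = 10.10

After neutralization: n(HCN) = 0.0303 mol, n(CN-) = 0.248 mol.
pH = pKa + log(n_CN-/n_HCN) = 9.19 + log(0.248/0.0303) = 9.19 + (+0.913)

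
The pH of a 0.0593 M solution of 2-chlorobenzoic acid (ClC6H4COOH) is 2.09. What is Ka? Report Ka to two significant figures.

Ka = 1.3 × 10^-3

[H+] = 10^(-2.09) = 8.13 × 10^-3 M
At equilibrium [HA] = 0.0593 − 8.13 × 10^-3 = 5.12 × 10^-2 M
Ka = [H+][A-]/[HA] = (8.13 × 10^-3)² / 5.12 × 10^-2 = 1.3 × 10^-3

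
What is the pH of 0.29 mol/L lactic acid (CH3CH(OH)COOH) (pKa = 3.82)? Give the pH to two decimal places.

pH = 2.18

CH3CH(OH)COOH ⇌ CH3CH(OH)COO- + H+
Ka = 10^(−3.82) = 1.51 × 10^-4
Let x = [H+] at equilibrium. Ka = x²/(0.29 − x).
Since Ka ≪ C₀, x ≈ √(Ka·C₀) = 6.62 × 10^-3 M.
pH = −log(6.62 × 10^-3) = 2.18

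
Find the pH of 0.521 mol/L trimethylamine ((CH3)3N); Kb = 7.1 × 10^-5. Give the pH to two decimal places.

pH = 11.78

(CH3)3N + H2O ⇌ (CH3)3NH+ + OH-
From the ICE table, Kb = [OH-]²/(0.521 − [OH-]) = 7.1 × 10^-5.
Since Kb ≪ C₀, [OH-] ≈ √(Kb·C₀) = 6.08 × 10^-3 M.
pOH = 2.22, so pH = 14.00 − pOH = 11.78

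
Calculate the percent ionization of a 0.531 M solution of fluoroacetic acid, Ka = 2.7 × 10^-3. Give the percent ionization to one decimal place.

FCH2COOH ⇌ FCH2COO- + H+; let x = [H+] at equilibrium.
Ka = x²/(C₀ − x); solving the quadratic gives x = 3.65 × 10^-2 M.
Fraction ionized = 3.65 × 10^-2 / 0.531 = 0.0687 → 6.9%

6.9%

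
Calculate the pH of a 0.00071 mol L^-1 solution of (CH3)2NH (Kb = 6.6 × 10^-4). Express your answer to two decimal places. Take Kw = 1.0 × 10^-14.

(CH3)2NH + H2O ⇌ (CH3)2NH2+ + OH-
From the ICE table, Kb = [OH-]²/(0.00071 − [OH-]) = 6.6 × 10^-4.
The 5% rule fails; solving [OH-]² + Kb·[OH-] − Kb·C₀ = 0 exactly:
[OH-] = [−0.00066 + √(0.00066² + 1.87e-06)]/2 = 4.30 × 10^-4 M
pOH = −log(4.30 × 10^-4) = 3.37; pH = 14.00 − 3.37 = 10.63

pH = 10.63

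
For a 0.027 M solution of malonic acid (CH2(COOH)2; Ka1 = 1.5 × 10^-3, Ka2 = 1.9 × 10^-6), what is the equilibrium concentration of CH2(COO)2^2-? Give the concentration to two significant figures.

1.9 × 10^-6 M

First ionization gives [H+] ≈ [CH2(COOH)COO-] = 5.66 × 10^-3 M.
Second step: Ka2 = [H+][CH2(COO)2^2-]/[CH2(COOH)COO-] ≈ [CH2(COO)2^2-] (since [H+] ≈ [CH2(COOH)COO-]).
So [CH2(COO)2^2-] ≈ Ka2.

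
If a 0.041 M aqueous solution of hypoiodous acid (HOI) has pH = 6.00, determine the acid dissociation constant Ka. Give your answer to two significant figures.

Ka = 2.4 × 10^-11

[H+] = 10^(-6.00) = 1.00 × 10^-6 M
At equilibrium [HA] = 0.041 − 1.00 × 10^-6 = 4.10 × 10^-2 M
Ka = [H+][A-]/[HA] = (1.00 × 10^-6)² / 4.10 × 10^-2 = 2.4 × 10^-11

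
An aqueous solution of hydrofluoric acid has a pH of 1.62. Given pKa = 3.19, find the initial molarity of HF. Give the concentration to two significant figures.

[H+] = 10^(-1.62) = 2.40 × 10^-2 M = x
Ka = 10^(−3.19) = 6.46 × 10^-4
Ka = x²/(C₀ − x) ⇒ C₀ = x + x²/Ka
C₀ = 2.40 × 10^-2 + (2.40 × 10^-2)²/(6.46 × 10^-4) = 9.16 × 10^-1 M

C₀ = 9.2 × 10^-1 M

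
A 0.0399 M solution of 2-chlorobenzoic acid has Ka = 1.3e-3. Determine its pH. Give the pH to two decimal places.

ClC6H4COOH ⇌ ClC6H4COO- + H+
Ka = [H+]²/(0.0399 − [H+]) = 1.3 × 10^-3
Here C₀/Ka ≈ 30.7, so the small-[H+] approximation fails. Use the quadratic:
[H+] = [−0.0013 + √(0.0013² + 0.000207)]/2 = 6.58 × 10^-3 M
pH = −log[H+] = −log(6.58 × 10^-3) = 2.18

pH = 2.18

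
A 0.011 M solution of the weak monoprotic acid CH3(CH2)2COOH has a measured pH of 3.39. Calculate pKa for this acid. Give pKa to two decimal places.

[H+] = 10^(-3.39) = 4.07 × 10^-4 M
At equilibrium [HA] = 0.011 − 4.07 × 10^-4 = 1.06 × 10^-2 M
Ka = [H+][A-]/[HA] = (4.07 × 10^-4)² / 1.06 × 10^-2 = 1.56 × 10^-5
pKa = -log(1.56 × 10^-5) = 4.81

pKa = 4.81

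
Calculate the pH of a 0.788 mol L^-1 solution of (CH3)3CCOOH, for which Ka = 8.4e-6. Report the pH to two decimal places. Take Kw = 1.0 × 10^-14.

(CH3)3CCOOH ⇌ (CH3)3CCOO- + H+
From the ICE table, Ka = x²/(0.788 − x) = 8.4 × 10^-6.
Assume x ≪ 0.788: x ≈ √(8.4 × 10^-6 × 0.788) = 2.57 × 10^-3 M
Check: 0.33% ionized — well under 5%, approximation valid.
pH = −log[H+] = −log(2.57 × 10^-3) = 2.59

pH = 2.59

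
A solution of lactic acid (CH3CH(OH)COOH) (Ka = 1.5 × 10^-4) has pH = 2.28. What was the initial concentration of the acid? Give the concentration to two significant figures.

[H+] = 10^(-2.28) = 5.25 × 10^-3 M = x
Ka = x²/(C₀ − x) ⇒ C₀ = x + x²/Ka
C₀ = 5.25 × 10^-3 + (5.25 × 10^-3)²/(1.5 × 10^-4) = 1.89 × 10^-1 M

C₀ = 1.9 × 10^-1 M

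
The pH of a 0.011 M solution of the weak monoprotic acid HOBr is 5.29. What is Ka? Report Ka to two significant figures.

Ka = 2.4 × 10^-9

[H+] = 10^(-5.29) = 5.13 × 10^-6 M
At equilibrium [HA] = 0.011 − 5.13 × 10^-6 = 1.10 × 10^-2 M
Ka = [H+][A-]/[HA] = (5.13 × 10^-6)² / 1.10 × 10^-2 = 2.4 × 10^-9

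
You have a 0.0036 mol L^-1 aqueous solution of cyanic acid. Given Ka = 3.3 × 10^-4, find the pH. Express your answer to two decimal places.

pH = 3.03

HOCN ⇌ OCN- + H+
From the ICE table, Ka = x²/(0.0036 − x) = 3.3 × 10^-4.
The 5% rule fails; solving x² + Ka·x − Ka·C₀ = 0 exactly:
x = (−Ka + √(Ka² + 4·Ka·C₀))/2 = 9.37 × 10^-4 M
pH = −log[H+] = −log(9.37 × 10^-4) = 3.03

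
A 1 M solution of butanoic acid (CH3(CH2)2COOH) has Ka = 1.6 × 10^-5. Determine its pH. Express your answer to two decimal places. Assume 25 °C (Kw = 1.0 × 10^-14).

CH3(CH2)2COOH ⇌ CH3(CH2)2COO- + H+
Ka = x²/(1 − x) = 1.6 × 10^-5
Since Ka ≪ C₀, x ≈ √(Ka·C₀) = 4.00 × 10^-3 M.
pH = −log(4.00 × 10^-3) = 2.40

pH = 2.40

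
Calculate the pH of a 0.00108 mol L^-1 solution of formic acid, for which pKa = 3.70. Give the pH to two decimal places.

HCOOH ⇌ HCOO- + H+
Ka = 10^(−3.70) = 2.00 × 10^-4
Let x = [H+] at equilibrium. Ka = x²/(0.00108 − x).
The 5% rule fails; solving x² + Ka·x − Ka·C₀ = 0 exactly:
x = (−Ka + √(Ka² + 4·Ka·C₀))/2 = 3.75 × 10^-4 M
pH = −log[H+] = −log(3.75 × 10^-4) = 3.43

pH = 3.43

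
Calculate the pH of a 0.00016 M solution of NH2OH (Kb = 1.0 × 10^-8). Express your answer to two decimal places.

NH2OH + H2O ⇌ NH3OH+ + OH-
From the ICE table, Kb = [OH-]²/(0.00016 − [OH-]) = 1.0 × 10^-8.
Neglecting [OH-] in the denominator: [OH-] = √(1.0 × 10^-8 × 0.00016) = 1.26 × 10^-6 M
([OH-]/C₀ = 0.79% < 5%, so the approximation holds.)
pOH = −log(1.26 × 10^-6) = 5.90; pH = 14.00 − 5.90 = 8.10

pH = 8.10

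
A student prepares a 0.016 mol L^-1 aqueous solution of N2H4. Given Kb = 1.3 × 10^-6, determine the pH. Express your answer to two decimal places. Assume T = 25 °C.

pH = 10.16

N2H4 + H2O ⇌ N2H5+ + OH-
Kb = [OH-]²/(0.016 − [OH-]) = 1.3 × 10^-6
Since Kb ≪ C₀, [OH-] ≈ √(Kb·C₀) = 1.44 × 10^-4 M.
pOH = −log(1.44 × 10^-4) = 3.84; pH = 14.00 − 3.84 = 10.16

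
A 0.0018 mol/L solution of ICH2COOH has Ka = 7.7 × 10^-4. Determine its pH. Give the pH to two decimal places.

pH = 3.07

ICH2COOH ⇌ ICH2COO- + H+
Ka = x²/(0.0018 − x) = 7.7 × 10^-4
Here C₀/Ka ≈ 2.34, so the small-x approximation fails. Use the quadratic:
x = [−0.00077 + √(0.00077² + 5.54e-06)]/2 = 8.54 × 10^-4 M
pH = −log(8.54 × 10^-4) = 3.07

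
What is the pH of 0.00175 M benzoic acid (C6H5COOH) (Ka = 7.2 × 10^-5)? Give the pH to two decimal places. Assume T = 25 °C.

pH = 3.49

C6H5COOH ⇌ C6H5COO- + H+
From the ICE table, Ka = x²/(0.00175 − x) = 7.2 × 10^-5.
The 5% rule fails; solving x² + Ka·x − Ka·C₀ = 0 exactly:
x = [−7.2e-05 + √(7.2e-05² + 5.04e-07)]/2 = 3.21 × 10^-4 M
pH = −log[H+] = −log(3.21 × 10^-4) = 3.49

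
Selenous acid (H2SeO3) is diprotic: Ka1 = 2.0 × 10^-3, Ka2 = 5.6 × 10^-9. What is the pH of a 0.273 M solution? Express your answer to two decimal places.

Ka1 ≫ Ka2, so treat the first dissociation as the only significant source of H+.
Ka1 = x²/(0.273 − x) = 2.0 × 10^-3
Solving the quadratic: x = (−Ka1 + √(Ka1² + 4·Ka1·C₀))/2 = 2.24 × 10^-2 M
pH = −log(2.24 × 10^-2) = 1.65

pH = 1.65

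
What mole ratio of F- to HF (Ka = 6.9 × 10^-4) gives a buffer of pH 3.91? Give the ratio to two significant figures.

pKa = -log(6.9 × 10^-4) = 3.161
pH = pKa + log(r) ⇒ log(r) = 3.91 − 3.161 = +0.749
r = [F-]/[HF] = 10^(+0.749) = 5.61

ratio = 5.6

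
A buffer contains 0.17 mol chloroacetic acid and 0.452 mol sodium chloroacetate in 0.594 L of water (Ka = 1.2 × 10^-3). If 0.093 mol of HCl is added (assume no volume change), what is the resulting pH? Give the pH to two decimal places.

pH = 3.06

After neutralization: n(ClCH2COOH) = 0.263 mol, n(ClCH2COO-) = 0.359 mol.
pKa = −log(1.2 × 10^-3) = 2.921
pH = pKa + log([A⁻]/[HA]) = 2.921 + log(0.359/0.263) = 2.921 +0.135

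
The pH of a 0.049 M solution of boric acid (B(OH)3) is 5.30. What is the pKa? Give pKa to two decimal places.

pKa = 9.29

[H+] = 10^(-5.30) = 5.01 × 10^-6 M
At equilibrium [HA] = 0.049 − 5.01 × 10^-6 = 4.90 × 10^-2 M
Ka = [H+][A-]/[HA] = (5.01 × 10^-6)² / 4.90 × 10^-2 = 5.12 × 10^-10
pKa = -log(5.12 × 10^-10) = 9.29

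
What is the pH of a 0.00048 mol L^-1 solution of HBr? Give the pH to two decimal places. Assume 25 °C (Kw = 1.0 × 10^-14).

pH = 3.32

HBr is a strong acid and dissociates completely, so [H+] = 0.00048 M.
pH = -log(0.00048) = 3.32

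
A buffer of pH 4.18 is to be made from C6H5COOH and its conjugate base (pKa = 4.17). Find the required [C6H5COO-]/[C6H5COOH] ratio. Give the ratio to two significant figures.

ratio = 1.0

pH = pKa + log(r) ⇒ log(r) = 4.18 − 4.17 = +0.01
r = [C6H5COO-]/[C6H5COOH] = 10^(+0.01) = 1.02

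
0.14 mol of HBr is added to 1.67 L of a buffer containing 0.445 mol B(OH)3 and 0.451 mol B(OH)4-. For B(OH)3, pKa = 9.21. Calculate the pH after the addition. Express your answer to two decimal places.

Added H+ converts B(OH)4- to B(OH)3: B(OH)3 → 0.585 mol, B(OH)4- → 0.311 mol.
Henderson–Hasselbalch with mole ratio 0.311/0.585: pH = 9.21 + (-0.274)

pH = 8.94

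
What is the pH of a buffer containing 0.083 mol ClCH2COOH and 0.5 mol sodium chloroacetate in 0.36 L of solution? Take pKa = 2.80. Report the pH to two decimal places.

pH = 3.58

Using pH = pKa + log([base]/[acid]) with [base]/[acid] = 0.5/0.083:
pH = 2.80 + (+0.780) = 3.58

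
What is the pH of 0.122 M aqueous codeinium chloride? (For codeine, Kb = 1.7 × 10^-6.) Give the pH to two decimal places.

C18H22NO3+ is the conjugate acid of the weak base C18H21NO3.
Ka = Kw/Kb = 1.0×10^-14 / 1.7 × 10^-6 = 5.88 × 10^-9
Ka = x²/(0.122 − x) = 5.88 × 10^-9
Since Ka ≪ C₀, x ≈ √(Ka·C₀) = 2.68 × 10^-5 M.
pH = −log[H+] = −log(2.68 × 10^-5) = 4.57

pH = 4.57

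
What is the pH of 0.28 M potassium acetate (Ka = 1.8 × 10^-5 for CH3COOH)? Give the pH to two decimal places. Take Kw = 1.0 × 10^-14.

CH3COO- is the conjugate base of the weak acid CH3COOH.
Kb = Kw/Ka = 1.0×10^-14 / 1.8 × 10^-5 = 5.56 × 10^-10
Kb = x²/(0.28 − x) = 5.56 × 10^-10
Neglecting x in the denominator: x = √(5.56 × 10^-10 × 0.28) = 1.25 × 10^-5 M
Check: 0.0045% ionized — well under 5%, approximation valid.
pOH = −log(1.25 × 10^-5) = 4.90; pH = 14.00 − 4.90 = 9.10

pH = 9.10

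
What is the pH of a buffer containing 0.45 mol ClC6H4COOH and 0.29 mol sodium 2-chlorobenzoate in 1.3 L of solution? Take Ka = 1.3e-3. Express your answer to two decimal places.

pKa = −log(1.3 × 10^-3) = 2.886
Henderson–Hasselbalch: pH = pKa + log([ClC6H4COO-]/[ClC6H4COOH]) = 2.886 + log(0.29/0.45)
pH = 2.886 + (-0.191) = 2.70

pH = 2.70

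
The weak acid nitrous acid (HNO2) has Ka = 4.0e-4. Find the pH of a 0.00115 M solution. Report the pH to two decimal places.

HNO2 ⇌ NO2- + H+
From the ICE table, Ka = [H+]²/(0.00115 − [H+]) = 4.0 × 10^-4.
[H+] is not negligible relative to C₀; solve [H+]² + 0.0004·[H+] − 4.6e-07 = 0.
[H+] = (−Ka + √(Ka² + 4·Ka·C₀))/2 = 5.07 × 10^-4 M
pH = −log(5.07 × 10^-4) = 3.29

pH = 3.29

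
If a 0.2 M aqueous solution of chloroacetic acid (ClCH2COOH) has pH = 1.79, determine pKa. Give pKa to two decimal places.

[H+] = 10^(-1.79) = 1.62 × 10^-2 M
At equilibrium [HA] = 0.2 − 1.62 × 10^-2 = 1.84 × 10^-1 M
Ka = [H+][A-]/[HA] = (1.62 × 10^-2)² / 1.84 × 10^-1 = 1.43 × 10^-3
pKa = -log(1.43 × 10^-3) = 2.84

pKa = 2.84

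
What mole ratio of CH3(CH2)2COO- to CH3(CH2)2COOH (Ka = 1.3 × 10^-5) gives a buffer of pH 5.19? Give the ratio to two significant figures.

pKa = -log(1.3 × 10^-5) = 4.886
pH = pKa + log(r) ⇒ log(r) = 5.19 − 4.886 = +0.304
r = [CH3(CH2)2COO-]/[CH3(CH2)2COOH] = 10^(+0.304) = 2.01

ratio = 2.0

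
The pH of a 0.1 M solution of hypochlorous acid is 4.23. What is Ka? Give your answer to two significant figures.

[H+] = 10^(-4.23) = 5.89 × 10^-5 M
At equilibrium [HA] = 0.1 − 5.89 × 10^-5 = 9.99 × 10^-2 M
Ka = [H+][A-]/[HA] = (5.89 × 10^-5)² / 9.99 × 10^-2 = 3.5 × 10^-8

Ka = 3.5 × 10^-8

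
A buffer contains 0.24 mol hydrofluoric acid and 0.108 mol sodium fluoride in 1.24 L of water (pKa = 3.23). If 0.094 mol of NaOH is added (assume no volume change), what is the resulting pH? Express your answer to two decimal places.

pH = 3.37

After neutralization: n(HF) = 0.146 mol, n(F-) = 0.202 mol.
pH = pKa + log(n_F-/n_HF) = 3.23 + log(0.202/0.146) = 3.23 + (+0.141)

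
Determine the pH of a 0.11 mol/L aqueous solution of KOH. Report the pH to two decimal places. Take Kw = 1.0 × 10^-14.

pH = 13.04

KOH is a strong base; [OH-] = 0.11 M.
pOH = -log(0.11) = 0.96
pH = 14.00 - 0.96 = 13.04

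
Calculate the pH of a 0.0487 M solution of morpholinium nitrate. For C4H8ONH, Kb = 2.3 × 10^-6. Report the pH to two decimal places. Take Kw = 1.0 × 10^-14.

C4H8ONH2+ is the conjugate acid of the weak base C4H8ONH.
Ka = Kw/Kb = 1.0×10^-14 / 2.3 × 10^-6 = 4.35 × 10^-9
From the ICE table, Ka = [H+]²/(0.0487 − [H+]) = 4.35 × 10^-9.
Since Ka ≪ C₀, [H+] ≈ √(Ka·C₀) = 1.46 × 10^-5 M.
([H+]/C₀ = 0.03% < 5%, so the approximation holds.)
pH = −log(1.46 × 10^-5) = 4.84

pH = 4.84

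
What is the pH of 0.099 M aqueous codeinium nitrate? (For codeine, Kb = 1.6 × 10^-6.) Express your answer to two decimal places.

pH = 4.60

C18H22NO3+ is the conjugate acid of the weak base C18H21NO3.
Ka = Kw/Kb = 1.0×10^-14 / 1.6 × 10^-6 = 6.25 × 10^-9
From the ICE table, Ka = [H+]²/(0.099 − [H+]) = 6.25 × 10^-9.
Since Ka ≪ C₀, [H+] ≈ √(Ka·C₀) = 2.49 × 10^-5 M.
pH = −log(2.49 × 10^-5) = 4.60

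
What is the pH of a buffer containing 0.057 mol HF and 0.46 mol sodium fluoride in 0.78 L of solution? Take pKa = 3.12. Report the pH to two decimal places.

pH = 4.03

pH = pKa + log([A⁻]/[HA]) = 3.12 + log(0.46/0.057)
pH = 3.12 + (+0.907) = 4.03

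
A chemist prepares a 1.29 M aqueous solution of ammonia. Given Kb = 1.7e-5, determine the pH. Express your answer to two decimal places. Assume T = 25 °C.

NH3 + H2O ⇌ NH4+ + OH-
Kb = [OH-]²/(1.29 − [OH-]) = 1.7 × 10^-5
Since Kb ≪ C₀, [OH-] ≈ √(Kb·C₀) = 4.68 × 10^-3 M.
pOH = 2.33, so pH = 14.00 − pOH = 11.67

pH = 11.67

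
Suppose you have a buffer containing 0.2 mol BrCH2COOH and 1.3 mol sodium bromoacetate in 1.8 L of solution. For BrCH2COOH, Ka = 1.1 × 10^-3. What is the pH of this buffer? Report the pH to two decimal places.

pKa = −log(1.1 × 10^-3) = 2.959
Using pH = pKa + log([base]/[acid]) with [base]/[acid] = 1.3/0.2:
pH = 2.959 + (+0.813) = 3.77

pH = 3.77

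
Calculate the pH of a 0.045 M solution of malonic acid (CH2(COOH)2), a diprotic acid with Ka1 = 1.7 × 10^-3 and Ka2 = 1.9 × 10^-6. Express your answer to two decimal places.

pH = 2.10

Ka1 ≫ Ka2, so treat the first dissociation as the only significant source of H+.
Ka1 = x²/(0.045 − x) = 1.7 × 10^-3
Solving the quadratic: x = (−Ka1 + √(Ka1² + 4·Ka1·C₀))/2 = 7.94 × 10^-3 M
pH = −log(7.94 × 10^-3) = 2.10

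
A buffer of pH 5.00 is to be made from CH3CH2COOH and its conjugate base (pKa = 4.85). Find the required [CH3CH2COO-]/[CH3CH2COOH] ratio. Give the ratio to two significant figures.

pH = pKa + log(r) ⇒ log(r) = 5.00 − 4.85 = +0.15
r = [CH3CH2COO-]/[CH3CH2COOH] = 10^(+0.15) = 1.41

ratio = 1.4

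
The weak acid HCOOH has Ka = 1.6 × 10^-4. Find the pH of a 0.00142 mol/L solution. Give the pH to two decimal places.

pH = 3.39

HCOOH ⇌ HCOO- + H+
Ka = x²/(0.00142 − x) = 1.6 × 10^-4
x is not negligible relative to C₀; solve x² + 0.00016·x − 2.27e-07 = 0.
x = [−0.00016 + √(0.00016² + 9.09e-07)]/2 = 4.03 × 10^-4 M
pH = −log(4.03 × 10^-4) = 3.39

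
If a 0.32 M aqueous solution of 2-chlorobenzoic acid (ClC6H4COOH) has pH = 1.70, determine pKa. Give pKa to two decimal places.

[H+] = 10^(-1.70) = 2.00 × 10^-2 M
At equilibrium [HA] = 0.32 − 2.00 × 10^-2 = 3.00 × 10^-1 M
Ka = [H+][A-]/[HA] = (2.00 × 10^-2)² / 3.00 × 10^-1 = 1.33 × 10^-3
pKa = -log(1.33 × 10^-3) = 2.88

pKa = 2.88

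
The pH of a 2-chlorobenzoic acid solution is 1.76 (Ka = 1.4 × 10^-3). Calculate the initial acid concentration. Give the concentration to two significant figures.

C₀ = 2.3 × 10^-1 M

[H+] = 10^(-1.76) = 1.74 × 10^-2 M = x
Ka = x²/(C₀ − x) ⇒ C₀ = x + x²/Ka
C₀ = 1.74 × 10^-2 + (1.74 × 10^-2)²/(1.4 × 10^-3) = 2.34 × 10^-1 M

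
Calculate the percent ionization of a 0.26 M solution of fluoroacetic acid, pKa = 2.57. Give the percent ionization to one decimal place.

FCH2COOH ⇌ FCH2COO- + H+; let x = [H+] at equilibrium.
Ka = 10^(−2.57) = 2.69 × 10^-3
Solve x² + 0.00269x − 0.000699 = 0 → x = 2.51 × 10^-2 M
% ionization = x/C₀ × 100% = 2.51 × 10^-2/0.26 × 100% = 9.7%

9.7%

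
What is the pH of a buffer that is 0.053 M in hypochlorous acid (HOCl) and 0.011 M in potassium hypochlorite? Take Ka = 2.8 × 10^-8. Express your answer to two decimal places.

pKa = −log(2.8 × 10^-8) = 7.553
Henderson–Hasselbalch: pH = pKa + log([OCl-]/[HOCl]) = 7.553 + log(0.011/0.053)
pH = 7.553 + (-0.683) = 6.87

pH = 6.87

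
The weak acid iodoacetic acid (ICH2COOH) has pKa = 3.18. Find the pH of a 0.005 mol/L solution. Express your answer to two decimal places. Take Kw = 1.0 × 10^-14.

pH = 2.82

ICH2COOH ⇌ ICH2COO- + H+
Ka = 10^(−3.18) = 6.61 × 10^-4
From the ICE table, Ka = x²/(0.005 − x) = 6.61 × 10^-4.
x is not negligible relative to C₀; solve x² + 0.000661·x − 3.31e-06 = 0.
x = [−0.000661 + √(0.000661² + 1.32e-05)]/2 = 1.52 × 10^-3 M
pH = −log[H+] = −log(1.52 × 10^-3) = 2.82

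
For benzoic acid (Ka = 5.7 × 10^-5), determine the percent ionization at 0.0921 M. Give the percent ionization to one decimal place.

2.5%

C6H5COOH ⇌ C6H5COO- + H+; let x = [H+] at equilibrium.
x ≈ √(Ka·C₀) = √(5.7 × 10^-5 × 0.0921) = 2.29 × 10^-3 M
Fraction ionized = 2.29 × 10^-3 / 0.0921 = 0.0249 → 2.5%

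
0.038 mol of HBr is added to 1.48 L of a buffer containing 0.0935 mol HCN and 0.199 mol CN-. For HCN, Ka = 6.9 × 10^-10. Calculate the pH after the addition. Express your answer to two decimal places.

After neutralization: n(HCN) = 0.132 mol, n(CN-) = 0.161 mol.
pKa = −log(6.9 × 10^-10) = 9.161
pH = pKa + log(n_CN-/n_HCN) = 9.161 + log(0.161/0.132) = 9.161 + (+0.086)

pH = 9.25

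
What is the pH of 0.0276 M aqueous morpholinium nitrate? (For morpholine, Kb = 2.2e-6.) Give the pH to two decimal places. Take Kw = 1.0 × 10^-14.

C4H8ONH2+ is the conjugate acid of the weak base C4H8ONH.
Ka = Kw/Kb = 1.0×10^-14 / 2.2 × 10^-6 = 4.55 × 10^-9
From the ICE table, Ka = [H+]²/(0.0276 − [H+]) = 4.55 × 10^-9.
Neglecting [H+] in the denominator: [H+] = √(4.55 × 10^-9 × 0.0276) = 1.12 × 10^-5 M
([H+]/C₀ = 0.041% < 5%, so the approximation holds.)
pH = −log(1.12 × 10^-5) = 4.95

pH = 4.95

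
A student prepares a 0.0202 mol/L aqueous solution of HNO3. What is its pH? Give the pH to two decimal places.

pH = 1.69

HNO3 is a strong acid and dissociates completely, so [H+] = 0.0202 M.
pH = -log(0.0202) = 1.69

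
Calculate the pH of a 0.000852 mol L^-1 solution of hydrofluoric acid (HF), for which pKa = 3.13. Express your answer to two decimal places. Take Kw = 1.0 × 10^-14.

HF ⇌ F- + H+
Ka = 10^(−3.13) = 7.41 × 10^-4
Let x = [H+] at equilibrium. Ka = x²/(0.000852 − x).
The 5% rule fails; solving x² + Ka·x − Ka·C₀ = 0 exactly:
x = (−Ka + √(Ka² + 4·Ka·C₀))/2 = 5.06 × 10^-4 M
pH = −log[H+] = −log(5.06 × 10^-4) = 3.30

pH = 3.30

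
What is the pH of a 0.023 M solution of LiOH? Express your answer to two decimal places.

pH = 12.36

LiOH is a strong base; [OH-] = 0.023 M.
pOH = -log(0.023) = 1.64
pH = 14.00 - 1.64 = 12.36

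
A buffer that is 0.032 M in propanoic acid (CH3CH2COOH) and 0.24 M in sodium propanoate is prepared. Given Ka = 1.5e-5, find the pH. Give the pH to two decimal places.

pH = 5.70

pKa = −log(1.5 × 10^-5) = 4.824
Henderson–Hasselbalch: pH = pKa + log([CH3CH2COO-]/[CH3CH2COOH]) = 4.824 + log(0.24/0.032)
pH = 4.824 + (+0.875) = 5.70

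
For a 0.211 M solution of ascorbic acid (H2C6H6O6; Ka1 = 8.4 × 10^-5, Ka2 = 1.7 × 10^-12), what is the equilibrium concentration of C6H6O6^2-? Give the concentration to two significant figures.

1.7 × 10^-12 M

First ionization gives [H+] ≈ [HC6H6O6-] = 4.21 × 10^-3 M.
Second step: Ka2 = [H+][C6H6O6^2-]/[HC6H6O6-] ≈ [C6H6O6^2-] (since [H+] ≈ [HC6H6O6-]).
So [C6H6O6^2-] ≈ Ka2.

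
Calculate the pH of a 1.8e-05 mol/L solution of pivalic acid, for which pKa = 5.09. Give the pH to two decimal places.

(CH3)3CCOOH ⇌ (CH3)3CCOO- + H+
Ka = 10^(−5.09) = 8.13 × 10^-6
Ka = [H+]²/(1.8e-05 − [H+]) = 8.13 × 10^-6
The 5% rule fails; solving [H+]² + Ka·[H+] − Ka·C₀ = 0 exactly:
[H+] = (−Ka + √(Ka² + 4·Ka·C₀))/2 = 8.70 × 10^-6 M
pH = −log[H+] = −log(8.70 × 10^-6) = 5.06

pH = 5.06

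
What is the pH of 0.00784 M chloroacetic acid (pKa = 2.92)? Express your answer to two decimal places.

ClCH2COOH ⇌ ClCH2COO- + H+
Ka = 10^(−2.92) = 1.20 × 10^-3
Ka = x²/(0.00784 − x) = 1.20 × 10^-3
Here C₀/Ka ≈ 6.53, so the small-x approximation fails. Use the quadratic:
x = (−Ka + √(Ka² + 4·Ka·C₀))/2 = 2.53 × 10^-3 M
pH = −log(2.53 × 10^-3) = 2.60

pH = 2.60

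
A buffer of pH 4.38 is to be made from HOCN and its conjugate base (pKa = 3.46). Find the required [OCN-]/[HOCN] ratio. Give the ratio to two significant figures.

ratio = 8.3

pH = pKa + log(r) ⇒ log(r) = 4.38 − 3.46 = +0.92
r = [OCN-]/[HOCN] = 10^(+0.92) = 8.32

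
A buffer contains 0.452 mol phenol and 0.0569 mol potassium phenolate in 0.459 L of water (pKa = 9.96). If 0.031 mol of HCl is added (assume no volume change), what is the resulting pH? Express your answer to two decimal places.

Added H+ converts C6H5O- to C6H5OH: C6H5OH → 0.483 mol, C6H5O- → 0.0259 mol.
Henderson–Hasselbalch with mole ratio 0.0259/0.483: pH = 9.96 + (-1.271)

pH = 8.69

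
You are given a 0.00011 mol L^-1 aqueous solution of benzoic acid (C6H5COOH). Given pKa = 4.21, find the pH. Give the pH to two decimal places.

C6H5COOH ⇌ C6H5COO- + H+
Ka = 10^(−4.21) = 6.17 × 10^-5
Ka = [H+]²/(0.00011 − [H+]) = 6.17 × 10^-5
The 5% rule fails; solving [H+]² + Ka·[H+] − Ka·C₀ = 0 exactly:
[H+] = (−Ka + √(Ka² + 4·Ka·C₀))/2 = 5.71 × 10^-5 M
pH = −log(5.71 × 10^-5) = 4.24

pH = 4.24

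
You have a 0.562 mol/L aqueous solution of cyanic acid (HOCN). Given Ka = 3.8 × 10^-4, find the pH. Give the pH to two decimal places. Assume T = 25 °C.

pH = 1.84

HOCN ⇌ OCN- + H+
Let x = [H+] at equilibrium. Ka = x²/(0.562 − x).
Assume x ≪ 0.562: x ≈ √(3.8 × 10^-4 × 0.562) = 1.46 × 10^-2 M
(x/C₀ = 2.6% < 5%, so the approximation holds.)
pH = −log[H+] = −log(1.46 × 10^-2) = 1.84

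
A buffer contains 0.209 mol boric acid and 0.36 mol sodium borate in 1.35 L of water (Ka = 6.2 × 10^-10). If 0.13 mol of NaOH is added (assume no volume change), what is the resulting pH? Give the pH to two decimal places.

After neutralization: n(B(OH)3) = 0.079 mol, n(B(OH)4-) = 0.49 mol.
pKa = −log(6.2 × 10^-10) = 9.208
pH = pKa + log([A⁻]/[HA]) = 9.208 + log(0.49/0.079) = 9.208 +0.793

pH = 10.00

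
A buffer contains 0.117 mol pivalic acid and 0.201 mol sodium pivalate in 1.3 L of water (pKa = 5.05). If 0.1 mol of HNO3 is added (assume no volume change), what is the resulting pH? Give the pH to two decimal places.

pH = 4.72

After neutralization: n((CH3)3CCOOH) = 0.217 mol, n((CH3)3CCOO-) = 0.101 mol.
pH = pKa + log(n_(CH3)3CCOO-/n_(CH3)3CCOOH) = 5.05 + log(0.101/0.217) = 5.05 + (-0.332)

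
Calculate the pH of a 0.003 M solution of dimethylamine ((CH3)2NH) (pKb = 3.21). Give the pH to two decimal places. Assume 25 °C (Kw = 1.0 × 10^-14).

pH = 11.04

(CH3)2NH + H2O ⇌ (CH3)2NH2+ + OH-
Kb = 10^(−3.21) = 6.17 × 10^-4
From the ICE table, Kb = [OH-]²/(0.003 − [OH-]) = 6.17 × 10^-4.
The 5% rule fails; solving [OH-]² + Kb·[OH-] − Kb·C₀ = 0 exactly:
[OH-] = [−0.000617 + √(0.000617² + 7.4e-06)]/2 = 1.09 × 10^-3 M
pOH = −log(1.09 × 10^-3) = 2.96; pH = 14.00 − 2.96 = 11.04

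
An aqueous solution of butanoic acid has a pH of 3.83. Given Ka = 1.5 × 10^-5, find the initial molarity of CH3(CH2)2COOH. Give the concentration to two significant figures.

[H+] = 10^(-3.83) = 1.48 × 10^-4 M = x
Ka = x²/(C₀ − x) ⇒ C₀ = x + x²/Ka
C₀ = 1.48 × 10^-4 + (1.48 × 10^-4)²/(1.5 × 10^-5) = 1.61 × 10^-3 M

C₀ = 1.6 × 10^-3 M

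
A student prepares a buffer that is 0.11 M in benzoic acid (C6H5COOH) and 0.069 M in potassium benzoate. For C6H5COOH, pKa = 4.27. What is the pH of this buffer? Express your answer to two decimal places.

Using pH = pKa + log([base]/[acid]) with [base]/[acid] = 0.069/0.11:
pH = 4.27 + (-0.203) = 4.07

pH = 4.07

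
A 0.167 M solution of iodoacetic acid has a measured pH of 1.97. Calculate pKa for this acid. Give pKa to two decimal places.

[H+] = 10^(-1.97) = 1.07 × 10^-2 M
At equilibrium [HA] = 0.167 − 1.07 × 10^-2 = 1.56 × 10^-1 M
Ka = [H+][A-]/[HA] = (1.07 × 10^-2)² / 1.56 × 10^-1 = 7.34 × 10^-4
pKa = -log(7.34 × 10^-4) = 3.13

pKa = 3.13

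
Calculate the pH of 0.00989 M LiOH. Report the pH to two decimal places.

LiOH is a strong base; [OH-] = 0.00989 M.
pOH = -log(0.00989) = 2.00
pH = 14.00 - 2.00 = 12.00

pH = 12.00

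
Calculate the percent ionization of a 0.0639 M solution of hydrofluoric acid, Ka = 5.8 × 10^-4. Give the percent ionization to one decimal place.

9.1%

HF ⇌ F- + H+; let x = [H+] at equilibrium.
Ka = x²/(C₀ − x); solving the quadratic gives x = 5.80 × 10^-3 M.
% ionization = x/C₀ × 100% = 5.80 × 10^-3/0.0639 × 100% = 9.1%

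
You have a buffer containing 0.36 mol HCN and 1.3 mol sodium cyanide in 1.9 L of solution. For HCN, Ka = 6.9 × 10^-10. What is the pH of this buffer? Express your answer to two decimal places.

pKa = −log(6.9 × 10^-10) = 9.161
Henderson–Hasselbalch: pH = pKa + log([CN-]/[HCN]) = 9.161 + log(1.3/0.36)
pH = 9.161 + (+0.558) = 9.72

pH = 9.72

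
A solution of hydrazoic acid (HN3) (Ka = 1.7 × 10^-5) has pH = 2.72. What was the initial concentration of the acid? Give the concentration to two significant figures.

C₀ = 2.2 × 10^-1 M

[H+] = 10^(-2.72) = 1.91 × 10^-3 M = x
Ka = x²/(C₀ − x) ⇒ C₀ = x + x²/Ka
C₀ = 1.91 × 10^-3 + (1.91 × 10^-3)²/(1.7 × 10^-5) = 2.17 × 10^-1 M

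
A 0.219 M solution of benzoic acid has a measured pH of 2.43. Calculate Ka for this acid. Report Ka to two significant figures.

Ka = 6.4 × 10^-5

[H+] = 10^(-2.43) = 3.72 × 10^-3 M
At equilibrium [HA] = 0.219 − 3.72 × 10^-3 = 2.15 × 10^-1 M
Ka = [H+][A-]/[HA] = (3.72 × 10^-3)² / 2.15 × 10^-1 = 6.4 × 10^-5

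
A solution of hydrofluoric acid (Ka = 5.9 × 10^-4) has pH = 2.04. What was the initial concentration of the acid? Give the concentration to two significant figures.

C₀ = 1.5 × 10^-1 M

[H+] = 10^(-2.04) = 9.12 × 10^-3 M = x
Ka = x²/(C₀ − x) ⇒ C₀ = x + x²/Ka
C₀ = 9.12 × 10^-3 + (9.12 × 10^-3)²/(5.9 × 10^-4) = 1.50 × 10^-1 M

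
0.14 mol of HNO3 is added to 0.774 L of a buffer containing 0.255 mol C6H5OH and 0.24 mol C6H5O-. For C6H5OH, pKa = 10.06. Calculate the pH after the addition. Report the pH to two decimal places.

After neutralization: n(C6H5OH) = 0.395 mol, n(C6H5O-) = 0.1 mol.
pH = pKa + log(n_C6H5O-/n_C6H5OH) = 10.06 + log(0.1/0.395) = 10.06 + (-0.597)

pH = 9.46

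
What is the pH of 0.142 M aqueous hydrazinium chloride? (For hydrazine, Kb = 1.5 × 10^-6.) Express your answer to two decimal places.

pH = 4.51

N2H5+ is the conjugate acid of the weak base N2H4.
Ka = Kw/Kb = 1.0×10^-14 / 1.5 × 10^-6 = 6.67 × 10^-9
From the ICE table, Ka = [H+]²/(0.142 − [H+]) = 6.67 × 10^-9.
Neglecting [H+] in the denominator: [H+] = √(6.67 × 10^-9 × 0.142) = 3.08 × 10^-5 M
Check: 0.022% ionized — well under 5%, approximation valid.
pH = −log[H+] = −log(3.08 × 10^-5) = 4.51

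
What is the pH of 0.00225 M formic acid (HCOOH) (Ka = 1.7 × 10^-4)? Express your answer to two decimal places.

HCOOH ⇌ HCOO- + H+
From the ICE table, Ka = x²/(0.00225 − x) = 1.7 × 10^-4.
x is not negligible relative to C₀; solve x² + 0.00017·x − 3.82e-07 = 0.
x = (−Ka + √(Ka² + 4·Ka·C₀))/2 = 5.39 × 10^-4 M
pH = −log(5.39 × 10^-4) = 3.27

pH = 3.27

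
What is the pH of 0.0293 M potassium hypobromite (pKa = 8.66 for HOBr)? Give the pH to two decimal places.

OBr- is the conjugate base of the weak acid HOBr.
Ka = 10^(−8.66) = 2.19 × 10^-9
Kb = Kw/Ka = 1.0×10^-14 / 2.19 × 10^-9 = 4.57 × 10^-6
From the ICE table, Kb = x²/(0.0293 − x) = 4.57 × 10^-6.
Neglecting x in the denominator: x = √(4.57 × 10^-6 × 0.0293) = 3.66 × 10^-4 M
(x/C₀ = 1.2% < 5%, so the approximation holds.)
pOH = −log(3.66 × 10^-4) = 3.44; pH = 14.00 − 3.44 = 10.56

pH = 10.56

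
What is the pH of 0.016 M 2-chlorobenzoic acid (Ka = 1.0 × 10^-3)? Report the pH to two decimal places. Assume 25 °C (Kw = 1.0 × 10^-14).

ClC6H4COOH ⇌ ClC6H4COO- + H+
From the ICE table, Ka = [H+]²/(0.016 − [H+]) = 1.0 × 10^-3.
[H+] is not negligible relative to C₀; solve [H+]² + 0.001·[H+] − 1.6e-05 = 0.
[H+] = [−0.001 + √(0.001² + 6.4e-05)]/2 = 3.53 × 10^-3 M
pH = −log[H+] = −log(3.53 × 10^-3) = 2.45

pH = 2.45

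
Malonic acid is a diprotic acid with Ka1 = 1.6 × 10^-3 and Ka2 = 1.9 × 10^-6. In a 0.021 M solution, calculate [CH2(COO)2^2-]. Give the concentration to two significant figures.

1.9 × 10^-6 M

First ionization gives [H+] ≈ [CH2(COOH)COO-] = 5.05 × 10^-3 M.
Second step: Ka2 = [H+][CH2(COO)2^2-]/[CH2(COOH)COO-] ≈ [CH2(COO)2^2-] (since [H+] ≈ [CH2(COOH)COO-]).
So [CH2(COO)2^2-] ≈ Ka2.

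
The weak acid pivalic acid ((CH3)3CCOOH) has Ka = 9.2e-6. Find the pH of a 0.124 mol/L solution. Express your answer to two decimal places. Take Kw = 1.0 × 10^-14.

(CH3)3CCOOH ⇌ (CH3)3CCOO- + H+
From the ICE table, Ka = x²/(0.124 − x) = 9.2 × 10^-6.
Assume x ≪ 0.124: x ≈ √(9.2 × 10^-6 × 0.124) = 1.07 × 10^-3 M
pH = −log[H+] = −log(1.07 × 10^-3) = 2.97

pH = 2.97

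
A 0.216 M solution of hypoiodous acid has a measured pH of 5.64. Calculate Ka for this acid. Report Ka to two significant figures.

[H+] = 10^(-5.64) = 2.29 × 10^-6 M
At equilibrium [HA] = 0.216 − 2.29 × 10^-6 = 2.16 × 10^-1 M
Ka = [H+][A-]/[HA] = (2.29 × 10^-6)² / 2.16 × 10^-1 = 2.4 × 10^-11

Ka = 2.4 × 10^-11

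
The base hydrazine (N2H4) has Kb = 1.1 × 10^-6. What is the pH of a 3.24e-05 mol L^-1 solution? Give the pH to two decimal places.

pH = 8.74

N2H4 + H2O ⇌ N2H5+ + OH-
Let x = [OH-] at equilibrium. Kb = x²/(3.24e-05 − x).
x is not negligible relative to C₀; solve x² + 1.1e-06·x − 3.56e-11 = 0.
x = [−1.1e-06 + √(1.1e-06² + 1.43e-10)]/2 = 5.45 × 10^-6 M
pOH = 5.26, so pH = 14.00 − pOH = 8.74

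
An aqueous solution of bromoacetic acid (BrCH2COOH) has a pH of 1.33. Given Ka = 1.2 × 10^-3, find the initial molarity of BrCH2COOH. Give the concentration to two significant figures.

C₀ = 1.9 M

[H+] = 10^(-1.33) = 4.68 × 10^-2 M = x
Ka = x²/(C₀ − x) ⇒ C₀ = x + x²/Ka
C₀ = 4.68 × 10^-2 + (4.68 × 10^-2)²/(1.2 × 10^-3) = 1.87 M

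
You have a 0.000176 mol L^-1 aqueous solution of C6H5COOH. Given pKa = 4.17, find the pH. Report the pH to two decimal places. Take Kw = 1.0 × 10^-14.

pH = 4.09

C6H5COOH ⇌ C6H5COO- + H+
Ka = 10^(−4.17) = 6.76 × 10^-5
Ka = x²/(0.000176 − x) = 6.76 × 10^-5
x is not negligible relative to C₀; solve x² + 6.76e-05·x − 1.19e-08 = 0.
x = (−Ka + √(Ka² + 4·Ka·C₀))/2 = 8.04 × 10^-5 M
pH = −log[H+] = −log(8.04 × 10^-5) = 4.09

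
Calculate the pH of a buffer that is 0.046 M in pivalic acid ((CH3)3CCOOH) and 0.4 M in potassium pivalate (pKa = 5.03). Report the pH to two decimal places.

pH = 5.97

pH = pKa + log([A⁻]/[HA]) = 5.03 + log(0.4/0.046)
pH = 5.03 + (+0.939) = 5.97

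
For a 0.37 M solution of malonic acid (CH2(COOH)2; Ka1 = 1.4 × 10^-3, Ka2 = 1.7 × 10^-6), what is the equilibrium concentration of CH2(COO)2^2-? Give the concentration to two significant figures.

1.7 × 10^-6 M

First ionization gives [H+] ≈ [CH2(COOH)COO-] = 2.21 × 10^-2 M.
Second step: Ka2 = [H+][CH2(COO)2^2-]/[CH2(COOH)COO-] ≈ [CH2(COO)2^2-] (since [H+] ≈ [CH2(COOH)COO-]).
So [CH2(COO)2^2-] ≈ Ka2.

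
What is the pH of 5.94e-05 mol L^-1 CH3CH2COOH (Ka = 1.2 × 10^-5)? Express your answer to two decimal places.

pH = 4.67

CH3CH2COOH ⇌ CH3CH2COO- + H+
Let x = [H+] at equilibrium. Ka = x²/(5.94e-05 − x).
Here C₀/Ka ≈ 4.95, so the small-x approximation fails. Use the quadratic:
x = (−Ka + √(Ka² + 4·Ka·C₀))/2 = 2.14 × 10^-5 M
pH = −log[H+] = −log(2.14 × 10^-5) = 4.67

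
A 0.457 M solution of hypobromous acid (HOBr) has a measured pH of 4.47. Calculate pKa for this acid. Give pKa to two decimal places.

pKa = 8.60

[H+] = 10^(-4.47) = 3.39 × 10^-5 M
At equilibrium [HA] = 0.457 − 3.39 × 10^-5 = 4.57 × 10^-1 M
Ka = [H+][A-]/[HA] = (3.39 × 10^-5)² / 4.57 × 10^-1 = 2.51 × 10^-9
pKa = -log(2.51 × 10^-9) = 8.60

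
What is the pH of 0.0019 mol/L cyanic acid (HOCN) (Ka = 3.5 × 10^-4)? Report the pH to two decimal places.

HOCN ⇌ OCN- + H+
Let x = [H+] at equilibrium. Ka = x²/(0.0019 − x).
Here C₀/Ka ≈ 5.43, so the small-x approximation fails. Use the quadratic:
x = (−Ka + √(Ka² + 4·Ka·C₀))/2 = 6.59 × 10^-4 M
pH = −log(6.59 × 10^-4) = 3.18

pH = 3.18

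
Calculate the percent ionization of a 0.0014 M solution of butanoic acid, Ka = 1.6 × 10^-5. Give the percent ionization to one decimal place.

CH3(CH2)2COOH ⇌ CH3(CH2)2COO- + H+; let x = [H+] at equilibrium.
Solve x² + 1.6e-05x − 2.24e-08 = 0 → x = 1.42 × 10^-4 M
% ionization = x/C₀ × 100% = 1.42 × 10^-4/0.0014 × 100% = 10.1%

10.1%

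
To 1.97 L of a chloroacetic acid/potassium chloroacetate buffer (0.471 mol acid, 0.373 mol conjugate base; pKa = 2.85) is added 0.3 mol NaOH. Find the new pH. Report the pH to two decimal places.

pH = 3.45

After neutralization: n(ClCH2COOH) = 0.171 mol, n(ClCH2COO-) = 0.673 mol.
pH = pKa + log([A⁻]/[HA]) = 2.85 + log(0.673/0.171) = 2.85 +0.595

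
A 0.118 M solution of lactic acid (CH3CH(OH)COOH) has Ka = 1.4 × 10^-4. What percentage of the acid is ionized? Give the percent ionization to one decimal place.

3.4%

CH3CH(OH)COOH ⇌ CH3CH(OH)COO- + H+; let x = [H+] at equilibrium.
x ≈ √(Ka·C₀) = √(1.4 × 10^-4 × 0.118) = 4.06 × 10^-3 M
% ionization = x/C₀ × 100% = 4.06 × 10^-3/0.118 × 100% = 3.4%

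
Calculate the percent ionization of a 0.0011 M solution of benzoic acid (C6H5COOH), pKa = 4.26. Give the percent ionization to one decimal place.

20.0%

C6H5COOH ⇌ C6H5COO- + H+; let x = [H+] at equilibrium.
Ka = 10^(−4.26) = 5.50 × 10^-5
Solve x² + 5.5e-05x − 6.05e-08 = 0 → x = 2.20 × 10^-4 M
Fraction ionized = 2.20 × 10^-4 / 0.0011 = 0.2000 → 20.0%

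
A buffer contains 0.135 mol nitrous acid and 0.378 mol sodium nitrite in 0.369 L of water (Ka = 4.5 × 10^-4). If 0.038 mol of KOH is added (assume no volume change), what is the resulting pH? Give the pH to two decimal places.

After neutralization: n(HNO2) = 0.097 mol, n(NO2-) = 0.416 mol.
pKa = −log(4.5 × 10^-4) = 3.347
pH = pKa + log([A⁻]/[HA]) = 3.347 + log(0.416/0.097) = 3.347 +0.632

pH = 3.98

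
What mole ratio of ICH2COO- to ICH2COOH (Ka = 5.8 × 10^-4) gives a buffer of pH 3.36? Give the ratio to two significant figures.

pKa = -log(5.8 × 10^-4) = 3.237
pH = pKa + log(r) ⇒ log(r) = 3.36 − 3.237 = +0.123
r = [ICH2COO-]/[ICH2COOH] = 10^(+0.123) = 1.33

ratio = 1.3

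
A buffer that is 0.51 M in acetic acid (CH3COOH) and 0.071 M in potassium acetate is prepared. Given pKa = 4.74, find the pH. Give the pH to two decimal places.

Using pH = pKa + log([base]/[acid]) with [base]/[acid] = 0.071/0.51:
pH = 4.74 + (-0.856) = 3.88

pH = 3.88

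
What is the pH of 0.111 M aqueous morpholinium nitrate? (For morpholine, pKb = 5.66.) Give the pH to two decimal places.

pH = 4.65

C4H8ONH2+ is the conjugate acid of the weak base C4H8ONH.
Kb = 10^(−5.66) = 2.19 × 10^-6
Ka = Kw/Kb = 1.0×10^-14 / 2.19 × 10^-6 = 4.57 × 10^-9
Let x = [H+] at equilibrium. Ka = x²/(0.111 − x).
Neglecting x in the denominator: x = √(4.57 × 10^-9 × 0.111) = 2.25 × 10^-5 M
pH = −log[H+] = −log(2.25 × 10^-5) = 4.65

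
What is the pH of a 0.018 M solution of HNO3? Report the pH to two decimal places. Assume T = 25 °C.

pH = 1.74

HNO3 is a strong acid and dissociates completely, so [H+] = 0.018 M.
pH = -log(0.018) = 1.74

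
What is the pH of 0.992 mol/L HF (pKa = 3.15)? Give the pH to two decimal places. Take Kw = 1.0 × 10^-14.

HF ⇌ F- + H+
Ka = 10^(−3.15) = 7.08 × 10^-4
Ka = [H+]²/(0.992 − [H+]) = 7.08 × 10^-4
Neglecting [H+] in the denominator: [H+] = √(7.08 × 10^-4 × 0.992) = 2.65 × 10^-2 M
([H+]/C₀ = 2.7% < 5%, so the approximation holds.)
pH = −log(2.65 × 10^-2) = 1.58

pH = 1.58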